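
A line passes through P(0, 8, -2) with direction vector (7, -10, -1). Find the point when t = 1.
P(1) = (0 + 7(1), 8 + (-10)(1), -2 + (-1)(1)) = (7, -2, -3)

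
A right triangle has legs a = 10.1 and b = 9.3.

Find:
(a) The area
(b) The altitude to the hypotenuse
(a) Area = ½ab = ½·10.1·9.3 = 46.965
(b) Hypotenuse c = √(10.1² + 9.3²) = √188.5 = 13.7295
    Area = ½·c·h_c  →  h_c = 2·Area/c = 2·46.965/13.7295 = 6.841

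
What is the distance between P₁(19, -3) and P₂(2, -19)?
Using the distance formula: d = sqrt((x₂-x₁)² + (y₂-y₁)²)
dx = 2 - 19 = -17
dy = (-19) - (-3) = -16
d = sqrt((-17)² + (-16)²) = sqrt(289 + 256) = sqrt(545) = 23.35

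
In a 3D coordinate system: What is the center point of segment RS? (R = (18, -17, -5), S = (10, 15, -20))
Midpoint = ((18+10)/2, (-17+15)/2, (-5-20)/2) = (14, -1, -12.5)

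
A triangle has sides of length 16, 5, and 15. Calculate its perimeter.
Perimeter = sum of all sides
Perimeter = 16 + 5 + 15
Perimeter = 36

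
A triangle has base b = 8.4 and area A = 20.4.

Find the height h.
A = ½bh  →  h = 2A/b
h = 2·20.4/8.4 = 4.857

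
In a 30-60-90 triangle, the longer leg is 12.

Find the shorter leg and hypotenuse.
In a 30-60-90 triangle, sides are in ratio 1 : √3 : 2.
Long leg = short leg·√3  →  short leg = 12/√3 = 6.928
Hypotenuse = 2·(short leg) = 2·12/√3 = 13.86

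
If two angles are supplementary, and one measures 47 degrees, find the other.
Supplementary angles sum to 180 degrees.
Other angle = 180 - 47
Other angle = 133 degrees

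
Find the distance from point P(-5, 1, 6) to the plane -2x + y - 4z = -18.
d = |(-2)(-5) + 1(1) + (-4)(6) - (-18)| / √((-2)² + 1² + (-4)²) = 5/√21 = 1.091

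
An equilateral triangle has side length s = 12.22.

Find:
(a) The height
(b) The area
(a) Height h = s·√3/2 = 12.22·√3/2 = 10.58
(b) Area = (√3/4)·s² = (√3/4)·12.22² = (√3/4)·149.328 = 64.66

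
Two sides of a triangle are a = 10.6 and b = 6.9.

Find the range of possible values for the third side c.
By the triangle inequality: |a - b| < c < a + b
|10.6 - 6.9| < c < 10.6 + 6.9
3.7 < c < 17.5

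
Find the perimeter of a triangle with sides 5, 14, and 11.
Perimeter = sum of all sides
Perimeter = 5 + 14 + 11
Perimeter = 30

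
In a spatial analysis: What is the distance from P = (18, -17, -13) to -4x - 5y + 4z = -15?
d = |(-4)(18) + (-5)(-17) + 4(-13) - (-15)| / √((-4)² + (-5)² + 4²) = 24/√57 = 3.179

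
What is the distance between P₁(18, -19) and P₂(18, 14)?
Using the distance formula: d = sqrt((x₂-x₁)² + (y₂-y₁)²)
dx = 18 - 18 = 0
dy = 14 - (-19) = 33
d = sqrt(0² + 33²) = sqrt(0 + 1089) = sqrt(1089) = 33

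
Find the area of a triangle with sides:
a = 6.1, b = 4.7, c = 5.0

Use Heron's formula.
s = (a+b+c)/2 = (6.1+4.7+5.0)/2 = 7.9
A = √(s(s-a)(s-b)(s-c)) = √(7.9·1.8·3.2·2.9)
A = √131.962 = 11.49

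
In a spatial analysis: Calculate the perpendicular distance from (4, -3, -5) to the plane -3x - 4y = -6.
d = |(-3)(4) + (-4)(-3) + 0(-5) - (-6)| / √((-3)² + (-4)² + 0²) = 6/√25 = 1.2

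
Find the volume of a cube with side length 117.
Volume = s³
Volume = 117³
Volume = 1601613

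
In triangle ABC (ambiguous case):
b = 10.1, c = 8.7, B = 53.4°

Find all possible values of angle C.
sin(C)/c = sin(B)/b  →  sin(C) = c·sin(B)/b = 8.7·sin(53.4°)/10.1 = 0.691536
C₁ = arcsin(0.691536) = 43.75°,  C₂ = 180° - C₁ = 136.25°
Check C₂: A = 180° - 53.4° - 136.25° = -9.65° ≤ 0, rejected
C = 43.75° (one solution)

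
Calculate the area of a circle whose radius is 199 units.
Area = pi * r²
Area = pi * 199²
Area = pi * 39601
Area = 124410.21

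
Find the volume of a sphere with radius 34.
Volume = (4/3) * pi * r³
Volume = (4/3) * pi * 34³
Volume = (4/3) * pi * 39304
Volume = 164636.21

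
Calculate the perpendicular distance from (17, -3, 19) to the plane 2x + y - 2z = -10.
d = |2(17) + 1(-3) + (-2)(19) - (-10)| / √(2² + 1² + (-2)²) = 3/√9 = 1.0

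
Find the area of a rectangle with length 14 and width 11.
Area = length * width
Area = 14 * 11
Area = 154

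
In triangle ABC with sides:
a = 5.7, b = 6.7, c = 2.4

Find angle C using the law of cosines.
cos(C) = (a² + b² - c²)/(2ab)
cos(C) = (5.7² + 6.7² - 2.4²)/(2·5.7·6.7) = 71.62/76.38 = 0.937680
C = arccos(0.937680) = 20.33°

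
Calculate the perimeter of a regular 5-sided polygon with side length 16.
Perimeter = number of sides * side length
Perimeter = 5 * 16
Perimeter = 80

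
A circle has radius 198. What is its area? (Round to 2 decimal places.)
Area = pi * r²
Area = pi * 198²
Area = pi * 39204
Area = 123163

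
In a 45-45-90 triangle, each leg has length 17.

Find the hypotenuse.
Hypotenuse = 17√2 = 24.04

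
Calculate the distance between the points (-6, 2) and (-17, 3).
Using the distance formula: d = sqrt((x₂-x₁)² + (y₂-y₁)²)
dx = (-17) - (-6) = -11
dy = 3 - 2 = 1
d = sqrt((-11)² + 1²) = sqrt(121 + 1) = sqrt(122) = 11.05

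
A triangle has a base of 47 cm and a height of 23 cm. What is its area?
Area = (1/2) * base * height
Area = (1/2) * 47 * 23
Area = 540.50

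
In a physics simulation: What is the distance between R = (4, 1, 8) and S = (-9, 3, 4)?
d = √[(-13)² + (2)² + (-4)²] = √189 = 13.75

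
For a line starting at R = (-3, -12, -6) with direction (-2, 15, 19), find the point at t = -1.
P(-1) = (-3 + (-2)(-1), -12 + 15(-1), -6 + 19(-1)) = (-1, -27, -25)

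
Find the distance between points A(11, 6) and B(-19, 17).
Using the distance formula: d = sqrt((x₂-x₁)² + (y₂-y₁)²)
dx = (-19) - 11 = -30
dy = 17 - 6 = 11
d = sqrt((-30)² + 11²) = sqrt(900 + 121) = sqrt(1021) = 31.95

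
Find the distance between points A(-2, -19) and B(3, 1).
Using the distance formula: d = sqrt((x₂-x₁)² + (y₂-y₁)²)
dx = 3 - (-2) = 5
dy = 1 - (-19) = 20
d = sqrt(5² + 20²) = sqrt(25 + 400) = sqrt(425) = 20.62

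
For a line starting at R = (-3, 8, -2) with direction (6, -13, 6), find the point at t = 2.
P(2) = (-3 + 6(2), 8 + (-13)(2), -2 + 6(2)) = (9, -18, 10)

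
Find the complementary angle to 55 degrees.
Complementary angles sum to 90 degrees.
Other angle = 90 - 55
Other angle = 35 degrees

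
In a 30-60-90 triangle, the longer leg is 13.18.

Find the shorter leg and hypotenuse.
In a 30-60-90 triangle, sides are in ratio 1 : √3 : 2.
Long leg = short leg·√3  →  short leg = 13.18/√3 = 7.609
Hypotenuse = 2·(short leg) = 2·13.18/√3 = 15.22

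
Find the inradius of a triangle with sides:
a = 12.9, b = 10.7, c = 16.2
s = (a+b+c)/2 = (12.9+10.7+16.2)/2 = 19.9
Area = √(s(s-a)(s-b)(s-c)) = √(19.9·7·9.2·3.7) = 68.8605
r = Area/s = 68.8605/19.9 = 3.46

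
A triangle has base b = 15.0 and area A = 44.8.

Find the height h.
A = ½bh  →  h = 2A/b
h = 2·44.8/15.0 = 5.973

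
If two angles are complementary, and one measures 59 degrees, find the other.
Complementary angles sum to 90 degrees.
Other angle = 90 - 59
Other angle = 31 degrees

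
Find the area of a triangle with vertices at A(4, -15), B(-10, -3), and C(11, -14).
Using the coordinate formula: Area = (1/2)|x₁(y₂-y₃) + x₂(y₃-y₁) + x₃(y₁-y₂)|
Area = (1/2)|4((-3)-(-14)) + (-10)((-14)-(-15)) + 11((-15)-(-3))|
Area = (1/2)|4*11 + (-10)*1 + 11*(-12)|
Area = (1/2)|44 + (-10) + (-132)|
Area = (1/2)*98 = 49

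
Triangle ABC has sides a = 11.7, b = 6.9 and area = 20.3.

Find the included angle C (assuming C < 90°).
Area = ½ab·sin(C)  →  sin(C) = 2·Area/(ab)
sin(C) = 2·20.3/(11.7·6.9) = 0.502911
C = arcsin(0.502911) = 30.19°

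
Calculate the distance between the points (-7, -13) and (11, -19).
Using the distance formula: d = sqrt((x₂-x₁)² + (y₂-y₁)²)
dx = 11 - (-7) = 18
dy = (-19) - (-13) = -6
d = sqrt(18² + (-6)²) = sqrt(324 + 36) = sqrt(360) = 18.97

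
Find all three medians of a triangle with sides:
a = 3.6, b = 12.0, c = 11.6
Using m_x = ½√(2y² + 2z² - x²):
m_a = ½√(2·12.0² + 2·11.6² - 3.6²) = ½√544.16 = 11.66
m_b = ½√(2·3.6² + 2·11.6² - 12.0²) = ½√151.04 = 6.145
m_c = ½√(2·3.6² + 2·12.0² - 11.6²) = ½√179.36 = 6.696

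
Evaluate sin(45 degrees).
sin(45 degrees) = sqrt(2)/2
Decimal approximation: 0.7071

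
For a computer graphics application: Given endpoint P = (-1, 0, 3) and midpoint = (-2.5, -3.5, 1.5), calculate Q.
Q = (2×(-2.5) - (-1), 2×(-3.5) - 0, 2×1.5 - 3) = (-4, -7, 0)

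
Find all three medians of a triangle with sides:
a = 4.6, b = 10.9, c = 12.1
Using m_x = ½√(2y² + 2z² - x²):
m_a = ½√(2·10.9² + 2·12.1² - 4.6²) = ½√509.28 = 11.28
m_b = ½√(2·4.6² + 2·12.1² - 10.9²) = ½√216.33 = 7.354
m_c = ½√(2·4.6² + 2·10.9² - 12.1²) = ½√133.53 = 5.778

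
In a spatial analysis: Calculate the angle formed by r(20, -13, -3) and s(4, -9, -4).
r·s = 209, |r|² = 578, |s|² = 113
cos θ = 209/√65314 ≈ 0.8178
θ ≈ 35.14°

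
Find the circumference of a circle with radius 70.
Circumference = 2 * pi * r
Circumference = 2 * pi * 70
Circumference = 439.82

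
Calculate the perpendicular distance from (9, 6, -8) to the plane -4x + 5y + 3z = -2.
d = |(-4)(9) + 5(6) + 3(-8) - (-2)| / √((-4)² + 5² + 3²) = 28/√50 = 3.96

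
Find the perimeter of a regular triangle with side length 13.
Perimeter = number of sides * side length
Perimeter = 3 * 13
Perimeter = 39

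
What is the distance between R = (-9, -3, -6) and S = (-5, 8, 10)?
d = √[(4)² + (11)² + (16)²] = √393 = 19.82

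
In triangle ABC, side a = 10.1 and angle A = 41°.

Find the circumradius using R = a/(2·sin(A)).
R = a/(2·sin(A)) = 10.1/(2·sin(41°))
R = 10.1/(2·0.656059) = 10.1/1.312118 = 7.697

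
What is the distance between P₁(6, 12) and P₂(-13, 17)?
Using the distance formula: d = sqrt((x₂-x₁)² + (y₂-y₁)²)
dx = (-13) - 6 = -19
dy = 17 - 12 = 5
d = sqrt((-19)² + 5²) = sqrt(361 + 25) = sqrt(386) = 19.65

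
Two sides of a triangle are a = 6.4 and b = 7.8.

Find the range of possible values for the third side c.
By the triangle inequality: |a - b| < c < a + b
|6.4 - 7.8| < c < 6.4 + 7.8
1.4 < c < 14.2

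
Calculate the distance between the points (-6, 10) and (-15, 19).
Using the distance formula: d = sqrt((x₂-x₁)² + (y₂-y₁)²)
dx = (-15) - (-6) = -9
dy = 19 - 10 = 9
d = sqrt((-9)² + 9²) = sqrt(81 + 81) = sqrt(162) = 12.73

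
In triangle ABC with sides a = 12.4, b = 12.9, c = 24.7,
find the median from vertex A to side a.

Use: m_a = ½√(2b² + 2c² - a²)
m_a = ½√(2·12.9² + 2·24.7² - 12.4²)
m_a = ½√(332.82 + 1220.18 - 153.76) = ½√1399.24 = 18.7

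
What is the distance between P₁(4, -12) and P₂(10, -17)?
Using the distance formula: d = sqrt((x₂-x₁)² + (y₂-y₁)²)
dx = 10 - 4 = 6
dy = (-17) - (-12) = -5
d = sqrt(6² + (-5)²) = sqrt(36 + 25) = sqrt(61) = 7.81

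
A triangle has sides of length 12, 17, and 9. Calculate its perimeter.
Perimeter = sum of all sides
Perimeter = 12 + 17 + 9
Perimeter = 38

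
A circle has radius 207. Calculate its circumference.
Circumference = 2 * pi * r
Circumference = 2 * pi * 207
Circumference = 1300.62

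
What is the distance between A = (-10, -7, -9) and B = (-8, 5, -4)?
d = √[(2)² + (12)² + (5)²] = √173 = 13.15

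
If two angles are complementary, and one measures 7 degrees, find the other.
Complementary angles sum to 90 degrees.
Other angle = 90 - 7
Other angle = 83 degrees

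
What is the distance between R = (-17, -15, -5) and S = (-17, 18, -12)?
d = √[(0)² + (33)² + (-7)²] = √1138 = 33.73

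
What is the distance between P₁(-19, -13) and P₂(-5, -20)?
Using the distance formula: d = sqrt((x₂-x₁)² + (y₂-y₁)²)
dx = (-5) - (-19) = 14
dy = (-20) - (-13) = -7
d = sqrt(14² + (-7)²) = sqrt(196 + 49) = sqrt(245) = 15.65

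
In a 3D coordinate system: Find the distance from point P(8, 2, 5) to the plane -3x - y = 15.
d = |(-3)(8) + (-1)(2) + 0(5) - (15)| / √((-3)² + (-1)² + 0²) = 41/√10 = 12.97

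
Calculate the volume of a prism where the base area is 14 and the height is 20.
Volume = base area * height
Volume = 14 * 20
Volume = 280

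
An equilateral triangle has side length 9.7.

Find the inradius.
For an equilateral triangle, r = s/(2√3) where s is the side.
r = 9.7/(2√3) = 9.7/3.464102 = 2.8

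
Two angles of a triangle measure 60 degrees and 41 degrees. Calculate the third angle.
Sum of angles in a triangle = 180 degrees
Third angle = 180 - 60 - 41
Third angle = 79 degrees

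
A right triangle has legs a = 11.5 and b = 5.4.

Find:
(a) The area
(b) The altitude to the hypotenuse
(a) Area = ½ab = ½·11.5·5.4 = 31.05
(b) Hypotenuse c = √(11.5² + 5.4²) = √161.41 = 12.7047
    Area = ½·c·h_c  →  h_c = 2·Area/c = 2·31.05/12.7047 = 4.888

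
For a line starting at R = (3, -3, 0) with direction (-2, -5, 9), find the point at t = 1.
P(1) = (3 + (-2)(1), -3 + (-5)(1), 0 + 9(1)) = (1, -8, 9)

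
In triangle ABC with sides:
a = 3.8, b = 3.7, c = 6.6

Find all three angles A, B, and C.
By the law of cosines:
cos(A) = (b² + c² - a²)/(2bc) = 0.876536  →  A = 28.77°
cos(B) = (a² + c² - b²)/(2ac) = 0.883373  →  B = 27.95°
cos(C) = (a² + b² - c²)/(2ab) = -0.548720  →  C = 123.3°
Check: A + B + C = 180.0° ✓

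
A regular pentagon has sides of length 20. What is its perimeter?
Perimeter = number of sides * side length
Perimeter = 5 * 20
Perimeter = 100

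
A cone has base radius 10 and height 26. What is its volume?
Volume = (1/3) * pi * r² * h
Volume = (1/3) * pi * 10² * 26
Volume = (1/3) * pi * 100 * 26
Volume = (1/3) * pi * 2600
Volume = 2722.71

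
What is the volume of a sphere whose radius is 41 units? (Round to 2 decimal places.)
Volume = (4/3) * pi * r³
Volume = (4/3) * pi * 41³
Volume = (4/3) * pi * 68921
Volume = 288695.61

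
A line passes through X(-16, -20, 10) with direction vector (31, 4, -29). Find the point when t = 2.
P(2) = (-16 + 31(2), -20 + 4(2), 10 + (-29)(2)) = (46, -12, -48)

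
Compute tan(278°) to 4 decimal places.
tan(278 degrees) = -7.1154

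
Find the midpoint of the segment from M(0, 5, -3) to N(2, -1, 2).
Midpoint = ((0+2)/2, (5-1)/2, (-3+2)/2) = (1, 2, -0.5)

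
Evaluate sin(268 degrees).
sin(268 degrees) = -0.9994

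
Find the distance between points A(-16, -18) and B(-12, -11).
Using the distance formula: d = sqrt((x₂-x₁)² + (y₂-y₁)²)
dx = (-12) - (-16) = 4
dy = (-11) - (-18) = 7
d = sqrt(4² + 7²) = sqrt(16 + 49) = sqrt(65) = 8.06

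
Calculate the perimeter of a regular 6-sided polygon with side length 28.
Perimeter = number of sides * side length
Perimeter = 6 * 28
Perimeter = 168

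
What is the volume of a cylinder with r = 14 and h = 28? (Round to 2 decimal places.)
Volume = pi * r² * h
Volume = pi * 14² * 28
Volume = pi * 196 * 28
Volume = pi * 5488
Volume = 17241.06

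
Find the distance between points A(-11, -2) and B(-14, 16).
Using the distance formula: d = sqrt((x₂-x₁)² + (y₂-y₁)²)
dx = (-14) - (-11) = -3
dy = 16 - (-2) = 18
d = sqrt((-3)² + 18²) = sqrt(9 + 324) = sqrt(333) = 18.25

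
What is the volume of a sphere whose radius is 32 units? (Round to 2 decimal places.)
Volume = (4/3) * pi * r³
Volume = (4/3) * pi * 32³
Volume = (4/3) * pi * 32768
Volume = 137258.28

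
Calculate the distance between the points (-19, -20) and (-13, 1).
Using the distance formula: d = sqrt((x₂-x₁)² + (y₂-y₁)²)
dx = (-13) - (-19) = 6
dy = 1 - (-20) = 21
d = sqrt(6² + 21²) = sqrt(36 + 441) = sqrt(477) = 21.84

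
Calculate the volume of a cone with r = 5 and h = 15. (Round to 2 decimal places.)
Volume = (1/3) * pi * r² * h
Volume = (1/3) * pi * 5² * 15
Volume = (1/3) * pi * 25 * 15
Volume = (1/3) * pi * 375
Volume = 392.70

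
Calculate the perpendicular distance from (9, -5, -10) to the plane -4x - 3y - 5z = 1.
d = |(-4)(9) + (-3)(-5) + (-5)(-10) - (1)| / √((-4)² + (-3)² + (-5)²) = 28/√50 = 3.96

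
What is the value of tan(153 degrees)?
tan(153 degrees) = -0.5095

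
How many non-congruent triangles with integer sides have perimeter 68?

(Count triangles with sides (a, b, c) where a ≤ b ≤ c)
With a ≤ b ≤ c and a + b + c = 68, the triangle inequality a + b > c gives c < 68/2, so c ≤ 33.
Iterate a from 1 to ⌊p/3⌋ = 22; for each a, b ranges from a to ⌊(p−a)/2⌋ with c = p − a − b, keeping only c ≥ b.
Triples: (2, 33, 33), (3, 32, 33), (4, 31, 33), …
Count = 96 triangles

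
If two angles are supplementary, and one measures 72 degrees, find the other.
Supplementary angles sum to 180 degrees.
Other angle = 180 - 72
Other angle = 108 degrees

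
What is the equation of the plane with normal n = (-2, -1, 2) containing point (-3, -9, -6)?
d = n·P = (-2)(-3) + (-1)(-9) + (2)(-6) = 3
Plane: -2x - y + 2z = 3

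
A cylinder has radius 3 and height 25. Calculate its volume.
Volume = pi * r² * h
Volume = pi * 3² * 25
Volume = pi * 9 * 25
Volume = pi * 225
Volume = 706.86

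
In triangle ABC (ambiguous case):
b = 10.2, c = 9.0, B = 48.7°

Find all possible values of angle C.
sin(C)/c = sin(B)/b  →  sin(C) = c·sin(B)/b = 9.0·sin(48.7°)/10.2 = 0.662880
C₁ = arcsin(0.662880) = 41.52°,  C₂ = 180° - C₁ = 138.48°
Check C₂: A = 180° - 48.7° - 138.48° = -7.18° ≤ 0, rejected
C = 41.52° (one solution)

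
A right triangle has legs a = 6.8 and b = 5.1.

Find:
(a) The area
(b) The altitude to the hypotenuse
(a) Area = ½ab = ½·6.8·5.1 = 17.34
(b) Hypotenuse c = √(6.8² + 5.1²) = √72.25 = 8.5
    Area = ½·c·h_c  →  h_c = 2·Area/c = 2·17.34/8.5 = 4.08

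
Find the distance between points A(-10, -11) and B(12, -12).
Using the distance formula: d = sqrt((x₂-x₁)² + (y₂-y₁)²)
dx = 12 - (-10) = 22
dy = (-12) - (-11) = -1
d = sqrt(22² + (-1)²) = sqrt(484 + 1) = sqrt(485) = 22.02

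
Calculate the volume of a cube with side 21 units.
Volume = s³
Volume = 21³
Volume = 9261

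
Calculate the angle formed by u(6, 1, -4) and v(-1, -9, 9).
u·v = -51, |u|² = 53, |v|² = 163
cos θ = -51/√8639 ≈ -0.5487
θ ≈ 123.3°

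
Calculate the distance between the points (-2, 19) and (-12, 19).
Using the distance formula: d = sqrt((x₂-x₁)² + (y₂-y₁)²)
dx = (-12) - (-2) = -10
dy = 19 - 19 = 0
d = sqrt((-10)² + 0²) = sqrt(100 + 0) = sqrt(100) = 10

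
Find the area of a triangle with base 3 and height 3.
Area = (1/2) * base * height
Area = (1/2) * 3 * 3
Area = 4.50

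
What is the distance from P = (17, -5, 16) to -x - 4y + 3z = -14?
d = |(-1)(17) + (-4)(-5) + 3(16) - (-14)| / √((-1)² + (-4)² + 3²) = 65/√26 = 12.75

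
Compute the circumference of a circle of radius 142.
Circumference = 2 * pi * r
Circumference = 2 * pi * 142
Circumference = 892.21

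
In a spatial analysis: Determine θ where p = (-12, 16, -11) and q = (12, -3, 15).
p·q = -357, |p|² = 521, |q|² = 378
cos θ = -357/√196938 ≈ -0.8045
θ ≈ 143.6°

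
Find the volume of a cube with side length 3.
Volume = s³
Volume = 3³
Volume = 27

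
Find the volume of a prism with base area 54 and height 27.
Volume = base area * height
Volume = 54 * 27
Volume = 1458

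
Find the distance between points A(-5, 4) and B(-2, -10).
Using the distance formula: d = sqrt((x₂-x₁)² + (y₂-y₁)²)
dx = (-2) - (-5) = 3
dy = (-10) - 4 = -14
d = sqrt(3² + (-14)²) = sqrt(9 + 196) = sqrt(205) = 14.32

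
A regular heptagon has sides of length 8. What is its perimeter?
Perimeter = number of sides * side length
Perimeter = 7 * 8
Perimeter = 56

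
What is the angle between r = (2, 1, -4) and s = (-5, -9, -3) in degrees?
r·s = -7, |r|² = 21, |s|² = 115
cos θ = -7/√2415 ≈ -0.1424
θ ≈ 98.19°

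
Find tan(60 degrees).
tan(60 degrees) = sqrt(3)
Decimal approximation: 1.7321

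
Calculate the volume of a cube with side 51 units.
Volume = s³
Volume = 51³
Volume = 132651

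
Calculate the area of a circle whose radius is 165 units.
Area = pi * r²
Area = pi * 165²
Area = pi * 27225
Area = 85529.86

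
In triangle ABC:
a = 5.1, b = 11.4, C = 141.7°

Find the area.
Using A = ½ab·sin(C):
A = ½·5.1·11.4·sin(141.7°) = ½·58.14·0.619779 = 18.02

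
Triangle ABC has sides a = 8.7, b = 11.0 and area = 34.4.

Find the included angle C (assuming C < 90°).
Area = ½ab·sin(C)  →  sin(C) = 2·Area/(ab)
sin(C) = 2·34.4/(8.7·11.0) = 0.718913
C = arcsin(0.718913) = 45.96°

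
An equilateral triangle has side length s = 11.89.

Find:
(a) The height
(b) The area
(a) Height h = s·√3/2 = 11.89·√3/2 = 10.3
(b) Area = (√3/4)·s² = (√3/4)·11.89² = (√3/4)·141.372 = 61.22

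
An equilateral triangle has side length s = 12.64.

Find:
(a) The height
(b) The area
(a) Height h = s·√3/2 = 12.64·√3/2 = 10.95
(b) Area = (√3/4)·s² = (√3/4)·12.64² = (√3/4)·159.77 = 69.18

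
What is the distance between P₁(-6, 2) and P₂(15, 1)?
Using the distance formula: d = sqrt((x₂-x₁)² + (y₂-y₁)²)
dx = 15 - (-6) = 21
dy = 1 - 2 = -1
d = sqrt(21² + (-1)²) = sqrt(441 + 1) = sqrt(442) = 21.02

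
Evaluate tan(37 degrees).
tan(37 degrees) = 0.7536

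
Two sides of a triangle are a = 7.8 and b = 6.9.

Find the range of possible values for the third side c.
By the triangle inequality: |a - b| < c < a + b
|7.8 - 6.9| < c < 7.8 + 6.9
0.9 < c < 14.7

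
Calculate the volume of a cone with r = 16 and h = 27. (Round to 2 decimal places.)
Volume = (1/3) * pi * r² * h
Volume = (1/3) * pi * 16² * 27
Volume = (1/3) * pi * 256 * 27
Volume = (1/3) * pi * 6912
Volume = 7238.23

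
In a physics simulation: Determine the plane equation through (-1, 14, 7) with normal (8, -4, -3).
d = n·P = (8)(-1) + (-4)(14) + (-3)(7) = -85
Plane: 8x - 4y - 3z = -85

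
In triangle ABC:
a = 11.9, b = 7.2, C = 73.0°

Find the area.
Using A = ½ab·sin(C):
A = ½·11.9·7.2·sin(73.0°) = ½·85.68·0.956305 = 40.97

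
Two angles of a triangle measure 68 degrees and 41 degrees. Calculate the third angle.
Sum of angles in a triangle = 180 degrees
Third angle = 180 - 68 - 41
Third angle = 71 degrees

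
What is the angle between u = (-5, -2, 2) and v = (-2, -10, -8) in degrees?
u·v = 14, |u|² = 33, |v|² = 168
cos θ = 14/√5544 ≈ 0.188
θ ≈ 79.16°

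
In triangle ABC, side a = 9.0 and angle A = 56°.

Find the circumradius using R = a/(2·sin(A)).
R = a/(2·sin(A)) = 9.0/(2·sin(56°))
R = 9.0/(2·0.829038) = 9.0/1.658075 = 5.428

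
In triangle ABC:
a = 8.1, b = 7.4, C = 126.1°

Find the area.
Using A = ½ab·sin(C):
A = ½·8.1·7.4·sin(126.1°) = ½·59.94·0.807990 = 24.22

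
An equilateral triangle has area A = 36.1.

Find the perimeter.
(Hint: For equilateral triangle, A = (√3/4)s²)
A = (√3/4)s²  →  s² = 4A/√3 = 4·36.1/√3 = 83.3694
s = 9.13068
Perimeter = 3s = 27.39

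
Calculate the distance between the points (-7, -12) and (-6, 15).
Using the distance formula: d = sqrt((x₂-x₁)² + (y₂-y₁)²)
dx = (-6) - (-7) = 1
dy = 15 - (-12) = 27
d = sqrt(1² + 27²) = sqrt(1 + 729) = sqrt(730) = 27.02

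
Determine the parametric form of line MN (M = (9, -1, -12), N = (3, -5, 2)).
Direction vector d = N - M = (-6, -4, 14)
x = 9 - 6t, y = -1 - 4t, z = -12 + 14t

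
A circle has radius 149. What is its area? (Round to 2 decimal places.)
Area = pi * r²
Area = pi * 149²
Area = pi * 22201
Area = 69746.50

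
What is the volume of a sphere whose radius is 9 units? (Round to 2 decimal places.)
Volume = (4/3) * pi * r³
Volume = (4/3) * pi * 9³
Volume = (4/3) * pi * 729
Volume = 3053.63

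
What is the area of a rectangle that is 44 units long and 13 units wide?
Area = length * width
Area = 44 * 13
Area = 572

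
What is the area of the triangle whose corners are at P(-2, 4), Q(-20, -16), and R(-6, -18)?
Using the coordinate formula: Area = (1/2)|x₁(y₂-y₃) + x₂(y₃-y₁) + x₃(y₁-y₂)|
Area = (1/2)|(-2)((-16)-(-18)) + (-20)((-18)-4) + (-6)(4-(-16))|
Area = (1/2)|(-2)*2 + (-20)*(-22) + (-6)*20|
Area = (1/2)|(-4) + 440 + (-120)|
Area = (1/2)*316 = 158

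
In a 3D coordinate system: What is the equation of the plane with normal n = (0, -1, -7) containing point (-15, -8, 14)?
d = n·P = (0)(-15) + (-1)(-8) + (-7)(14) = -90
Plane: -y - 7z = -90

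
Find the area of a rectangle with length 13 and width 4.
Area = length * width
Area = 13 * 4
Area = 52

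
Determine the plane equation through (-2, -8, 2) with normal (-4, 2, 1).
d = n·P = (-4)(-2) + (2)(-8) + (1)(2) = -6
Plane: -4x + 2y + z = -6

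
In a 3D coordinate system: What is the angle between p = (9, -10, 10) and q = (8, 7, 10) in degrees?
p·q = 102, |p|² = 281, |q|² = 213
cos θ = 102/√59853 ≈ 0.4169
θ ≈ 65.36°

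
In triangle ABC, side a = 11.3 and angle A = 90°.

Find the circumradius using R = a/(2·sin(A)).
R = a/(2·sin(A)) = 11.3/(2·sin(90°))
R = 11.3/(2·1.000000) = 11.3/2.000000 = 5.65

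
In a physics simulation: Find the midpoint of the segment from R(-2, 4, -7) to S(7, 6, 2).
Midpoint = ((-2+7)/2, (4+6)/2, (-7+2)/2) = (2.5, 5, -2.5)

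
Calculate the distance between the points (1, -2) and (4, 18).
Using the distance formula: d = sqrt((x₂-x₁)² + (y₂-y₁)²)
dx = 4 - 1 = 3
dy = 18 - (-2) = 20
d = sqrt(3² + 20²) = sqrt(9 + 400) = sqrt(409) = 20.22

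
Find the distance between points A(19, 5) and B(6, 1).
Using the distance formula: d = sqrt((x₂-x₁)² + (y₂-y₁)²)
dx = 6 - 19 = -13
dy = 1 - 5 = -4
d = sqrt((-13)² + (-4)²) = sqrt(169 + 16) = sqrt(185) = 13.60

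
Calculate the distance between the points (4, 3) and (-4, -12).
Using the distance formula: d = sqrt((x₂-x₁)² + (y₂-y₁)²)
dx = (-4) - 4 = -8
dy = (-12) - 3 = -15
d = sqrt((-8)² + (-15)²) = sqrt(64 + 225) = sqrt(289) = 17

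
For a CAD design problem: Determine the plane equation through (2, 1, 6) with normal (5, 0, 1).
d = n·P = (5)(2) + (0)(1) + (1)(6) = 16
Plane: 5x + z = 16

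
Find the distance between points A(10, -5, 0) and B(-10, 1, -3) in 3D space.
d = √[(-20)² + (6)² + (-3)²] = √445 = 21.1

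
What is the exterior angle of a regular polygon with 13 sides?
Exterior angle of a regular n-gon = 360/n
Exterior angle = 360/13
Exterior angle = 27.69 degrees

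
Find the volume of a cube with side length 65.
Volume = s³
Volume = 65³
Volume = 274625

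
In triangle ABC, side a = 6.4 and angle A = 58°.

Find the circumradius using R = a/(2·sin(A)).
R = a/(2·sin(A)) = 6.4/(2·sin(58°))
R = 6.4/(2·0.848048) = 6.4/1.696096 = 3.773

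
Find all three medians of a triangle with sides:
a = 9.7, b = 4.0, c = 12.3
Using m_x = ½√(2y² + 2z² - x²):
m_a = ½√(2·4.0² + 2·12.3² - 9.7²) = ½√240.49 = 7.754
m_b = ½√(2·9.7² + 2·12.3² - 4.0²) = ½√474.76 = 10.89
m_c = ½√(2·9.7² + 2·4.0² - 12.3²) = ½√68.89 = 4.15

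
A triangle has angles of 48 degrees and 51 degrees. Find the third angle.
Sum of angles in a triangle = 180 degrees
Third angle = 180 - 48 - 51
Third angle = 81 degrees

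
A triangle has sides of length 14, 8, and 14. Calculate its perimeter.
Perimeter = sum of all sides
Perimeter = 14 + 8 + 14
Perimeter = 36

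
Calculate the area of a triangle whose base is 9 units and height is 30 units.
Area = (1/2) * base * height
Area = (1/2) * 9 * 30
Area = 135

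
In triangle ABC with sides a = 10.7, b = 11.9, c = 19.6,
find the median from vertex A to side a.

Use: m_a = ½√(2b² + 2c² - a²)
m_a = ½√(2·11.9² + 2·19.6² - 10.7²)
m_a = ½√(283.22 + 768.32 - 114.49) = ½√937.05 = 15.31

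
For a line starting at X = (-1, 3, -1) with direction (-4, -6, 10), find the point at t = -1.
P(-1) = (-1 + (-4)(-1), 3 + (-6)(-1), -1 + 10(-1)) = (3, 9, -11)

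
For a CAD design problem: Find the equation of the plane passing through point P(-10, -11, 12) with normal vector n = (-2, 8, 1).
d = n·P = (-2)(-10) + (8)(-11) + (1)(12) = -56
Plane: -2x + 8y + z = -56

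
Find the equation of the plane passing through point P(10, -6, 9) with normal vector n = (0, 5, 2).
d = n·P = (0)(10) + (5)(-6) + (2)(9) = -12
Plane: 5y + 2z = -12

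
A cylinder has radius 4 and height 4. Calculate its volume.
Volume = pi * r² * h
Volume = pi * 4² * 4
Volume = pi * 16 * 4
Volume = pi * 64
Volume = 201.06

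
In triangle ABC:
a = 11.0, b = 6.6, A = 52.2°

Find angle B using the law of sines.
sin(B)/b = sin(A)/a
sin(B) = b·sin(A)/a = 6.6·sin(52.2°)/11.0 = 0.474093
B = arcsin(0.474093) = 28.3°  (b ≤ a, so B ≤ A and the acute solution is unique)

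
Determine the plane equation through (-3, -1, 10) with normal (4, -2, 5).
d = n·P = (4)(-3) + (-2)(-1) + (5)(10) = 40
Plane: 4x - 2y + 5z = 40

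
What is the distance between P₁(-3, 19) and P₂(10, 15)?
Using the distance formula: d = sqrt((x₂-x₁)² + (y₂-y₁)²)
dx = 10 - (-3) = 13
dy = 15 - 19 = -4
d = sqrt(13² + (-4)²) = sqrt(169 + 16) = sqrt(185) = 13.60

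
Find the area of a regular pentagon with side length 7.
For a regular 5-gon with side length s = 7:
Apothem a = s / (2*tan(pi/5)) = 7 / (2*tan(pi/5)) ≈ 4.8173
Perimeter P = 5 * 7 = 35
Area = (1/2) * P * a = (1/2) * 35 * 4.8173 = 84.30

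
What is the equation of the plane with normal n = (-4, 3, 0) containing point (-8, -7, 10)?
d = n·P = (-4)(-8) + (3)(-7) + (0)(10) = 11
Plane: -4x + 3y = 11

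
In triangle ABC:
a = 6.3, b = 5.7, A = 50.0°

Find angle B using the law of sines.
sin(B)/b = sin(A)/a
sin(B) = b·sin(A)/a = 5.7·sin(50.0°)/6.3 = 0.693088
B = arcsin(0.693088) = 43.88°  (b ≤ a, so B ≤ A and the acute solution is unique)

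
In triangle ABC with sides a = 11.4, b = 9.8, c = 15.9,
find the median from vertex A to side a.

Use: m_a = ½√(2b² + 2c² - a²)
m_a = ½√(2·9.8² + 2·15.9² - 11.4²)
m_a = ½√(192.08 + 505.62 - 129.96) = ½√567.74 = 11.91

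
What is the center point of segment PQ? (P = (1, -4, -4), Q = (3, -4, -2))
Midpoint = ((1+3)/2, (-4-4)/2, (-4-2)/2) = (2, -4, -3)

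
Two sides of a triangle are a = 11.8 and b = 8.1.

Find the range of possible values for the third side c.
By the triangle inequality: |a - b| < c < a + b
|11.8 - 8.1| < c < 11.8 + 8.1
3.7 < c < 19.9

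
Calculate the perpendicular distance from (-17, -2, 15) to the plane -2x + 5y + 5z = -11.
d = |(-2)(-17) + 5(-2) + 5(15) - (-11)| / √((-2)² + 5² + 5²) = 110/√54 = 14.97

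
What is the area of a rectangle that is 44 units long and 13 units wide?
Area = length * width
Area = 44 * 13
Area = 572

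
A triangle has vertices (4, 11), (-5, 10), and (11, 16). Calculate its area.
Using the coordinate formula: Area = (1/2)|x₁(y₂-y₃) + x₂(y₃-y₁) + x₃(y₁-y₂)|
Area = (1/2)|4(10-16) + (-5)(16-11) + 11(11-10)|
Area = (1/2)|4*(-6) + (-5)*5 + 11*1|
Area = (1/2)|(-24) + (-25) + 11|
Area = (1/2)*38 = 19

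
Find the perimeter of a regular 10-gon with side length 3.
Perimeter = number of sides * side length
Perimeter = 10 * 3
Perimeter = 30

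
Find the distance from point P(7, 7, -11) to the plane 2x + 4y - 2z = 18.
d = |2(7) + 4(7) + (-2)(-11) - (18)| / √(2² + 4² + (-2)²) = 46/√24 = 9.39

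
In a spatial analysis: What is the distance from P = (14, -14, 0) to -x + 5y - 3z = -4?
d = |(-1)(14) + 5(-14) + (-3)(0) - (-4)| / √((-1)² + 5² + (-3)²) = 80/√35 = 13.52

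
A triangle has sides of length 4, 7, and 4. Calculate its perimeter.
Perimeter = sum of all sides
Perimeter = 4 + 7 + 4
Perimeter = 15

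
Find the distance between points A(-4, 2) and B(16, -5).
Using the distance formula: d = sqrt((x₂-x₁)² + (y₂-y₁)²)
dx = 16 - (-4) = 20
dy = (-5) - 2 = -7
d = sqrt(20² + (-7)²) = sqrt(400 + 49) = sqrt(449) = 21.19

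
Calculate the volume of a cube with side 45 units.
Volume = s³
Volume = 45³
Volume = 91125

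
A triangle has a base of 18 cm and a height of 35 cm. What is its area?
Area = (1/2) * base * height
Area = (1/2) * 18 * 35
Area = 315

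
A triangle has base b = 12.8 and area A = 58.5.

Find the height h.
A = ½bh  →  h = 2A/b
h = 2·58.5/12.8 = 9.141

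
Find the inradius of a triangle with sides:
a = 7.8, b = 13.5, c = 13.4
s = (a+b+c)/2 = (7.8+13.5+13.4)/2 = 17.35
Area = √(s(s-a)(s-b)(s-c)) = √(17.35·9.55·3.85·3.95) = 50.1973
r = Area/s = 50.1973/17.35 = 2.893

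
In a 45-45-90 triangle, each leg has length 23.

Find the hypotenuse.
Hypotenuse = 23√2 = 32.53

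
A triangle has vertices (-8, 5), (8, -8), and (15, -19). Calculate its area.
Using the coordinate formula: Area = (1/2)|x₁(y₂-y₃) + x₂(y₃-y₁) + x₃(y₁-y₂)|
Area = (1/2)|(-8)((-8)-(-19)) + 8((-19)-5) + 15(5-(-8))|
Area = (1/2)|(-8)*11 + 8*(-24) + 15*13|
Area = (1/2)|(-88) + (-192) + 195|
Area = (1/2)*85 = 42.50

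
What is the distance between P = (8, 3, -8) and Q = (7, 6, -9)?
d = √[(-1)² + (3)² + (-1)²] = √11 = 3.317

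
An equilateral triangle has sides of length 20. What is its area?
Area = (sqrt(3)/4) * s²
Area = (sqrt(3)/4) * 20²
Area = (sqrt(3)/4) * 400
Area = 173.21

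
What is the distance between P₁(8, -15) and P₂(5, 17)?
Using the distance formula: d = sqrt((x₂-x₁)² + (y₂-y₁)²)
dx = 5 - 8 = -3
dy = 17 - (-15) = 32
d = sqrt((-3)² + 32²) = sqrt(9 + 1024) = sqrt(1033) = 32.14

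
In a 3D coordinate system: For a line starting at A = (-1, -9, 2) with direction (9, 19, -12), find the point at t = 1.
P(1) = (-1 + 9(1), -9 + 19(1), 2 + (-12)(1)) = (8, 10, -10)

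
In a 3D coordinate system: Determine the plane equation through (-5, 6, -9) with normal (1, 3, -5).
d = n·P = (1)(-5) + (3)(6) + (-5)(-9) = 58
Plane: x + 3y - 5z = 58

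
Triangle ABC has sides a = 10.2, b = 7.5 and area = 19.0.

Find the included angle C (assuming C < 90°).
Area = ½ab·sin(C)  →  sin(C) = 2·Area/(ab)
sin(C) = 2·19.0/(10.2·7.5) = 0.496732
C = arcsin(0.496732) = 29.78°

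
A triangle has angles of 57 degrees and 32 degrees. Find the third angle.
Sum of angles in a triangle = 180 degrees
Third angle = 180 - 57 - 32
Third angle = 91 degrees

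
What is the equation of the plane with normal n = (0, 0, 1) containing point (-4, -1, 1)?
d = n·P = (0)(-4) + (0)(-1) + (1)(1) = 1
Plane: z = 1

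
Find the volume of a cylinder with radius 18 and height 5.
Volume = pi * r² * h
Volume = pi * 18² * 5
Volume = pi * 324 * 5
Volume = pi * 1620
Volume = 5089.38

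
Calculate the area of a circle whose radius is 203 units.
Area = pi * r²
Area = pi * 203²
Area = pi * 41209
Area = 129461.89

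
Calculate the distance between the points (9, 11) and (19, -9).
Using the distance formula: d = sqrt((x₂-x₁)² + (y₂-y₁)²)
dx = 19 - 9 = 10
dy = (-9) - 11 = -20
d = sqrt(10² + (-20)²) = sqrt(100 + 400) = sqrt(500) = 22.36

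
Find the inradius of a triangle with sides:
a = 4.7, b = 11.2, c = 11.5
s = (a+b+c)/2 = (4.7+11.2+11.5)/2 = 13.7
Area = √(s(s-a)(s-b)(s-c)) = √(13.7·9·2.5·2.2) = 26.0413
r = Area/s = 26.0413/13.7 = 1.901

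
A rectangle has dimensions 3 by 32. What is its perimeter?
Perimeter = 2 * (length + width)
Perimeter = 2 * (3 + 32)
Perimeter = 2 * 35
Perimeter = 70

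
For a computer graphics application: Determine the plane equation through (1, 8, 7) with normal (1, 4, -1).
d = n·P = (1)(1) + (4)(8) + (-1)(7) = 26
Plane: x + 4y - z = 26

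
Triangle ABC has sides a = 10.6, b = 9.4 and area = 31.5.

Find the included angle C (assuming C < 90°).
Area = ½ab·sin(C)  →  sin(C) = 2·Area/(ab)
sin(C) = 2·31.5/(10.6·9.4) = 0.632276
C = arcsin(0.632276) = 39.22°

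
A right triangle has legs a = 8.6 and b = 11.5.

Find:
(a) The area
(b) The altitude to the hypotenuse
(a) Area = ½ab = ½·8.6·11.5 = 49.45
(b) Hypotenuse c = √(8.6² + 11.5²) = √206.21 = 14.36
    Area = ½·c·h_c  →  h_c = 2·Area/c = 2·49.45/14.36 = 6.887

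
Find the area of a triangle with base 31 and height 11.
Area = (1/2) * base * height
Area = (1/2) * 31 * 11
Area = 170.50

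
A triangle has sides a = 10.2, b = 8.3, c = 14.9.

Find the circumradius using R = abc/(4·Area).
s = (a+b+c)/2 = 16.7
Area = √(s(s-a)(s-b)(s-c)) = √(16.7·6.5·8.4·1.8) = 40.5127
R = abc/(4·Area) = (10.2·8.3·14.9)/(4·40.5127) = 1261.434/162.0508 = 7.784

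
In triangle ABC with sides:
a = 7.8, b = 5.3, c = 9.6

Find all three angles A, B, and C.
By the law of cosines:
cos(A) = (b² + c² - a²)/(2bc) = 0.583825  →  A = 54.28°
cos(B) = (a² + c² - b²)/(2ac) = 0.834068  →  B = 33.48°
cos(C) = (a² + b² - c²)/(2ab) = -0.039066  →  C = 92.24°
Check: A + B + C = 180.0° ✓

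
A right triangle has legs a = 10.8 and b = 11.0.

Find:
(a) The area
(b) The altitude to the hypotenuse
(a) Area = ½ab = ½·10.8·11.0 = 59.4
(b) Hypotenuse c = √(10.8² + 11.0²) = √237.64 = 15.4156
    Area = ½·c·h_c  →  h_c = 2·Area/c = 2·59.4/15.4156 = 7.706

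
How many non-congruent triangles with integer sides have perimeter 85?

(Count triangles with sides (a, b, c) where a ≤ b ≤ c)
With a ≤ b ≤ c and a + b + c = 85, the triangle inequality a + b > c gives c < 85/2, so c ≤ 42.
Iterate a from 1 to ⌊p/3⌋ = 28; for each a, b ranges from a to ⌊(p−a)/2⌋ with c = p − a − b, keeping only c ≥ b.
Triples: (1, 42, 42), (2, 41, 42), (3, 40, 42), …
Count = 161 triangles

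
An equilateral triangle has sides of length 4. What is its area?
Area = (sqrt(3)/4) * s²
Area = (sqrt(3)/4) * 4²
Area = (sqrt(3)/4) * 16
Area = 6.93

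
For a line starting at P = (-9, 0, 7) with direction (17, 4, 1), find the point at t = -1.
P(-1) = (-9 + 17(-1), 0 + 4(-1), 7 + 1(-1)) = (-26, -4, 6)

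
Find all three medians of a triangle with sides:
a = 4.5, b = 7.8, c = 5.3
Using m_x = ½√(2y² + 2z² - x²):
m_a = ½√(2·7.8² + 2·5.3² - 4.5²) = ½√157.61 = 6.277
m_b = ½√(2·4.5² + 2·5.3² - 7.8²) = ½√35.84 = 2.993
m_c = ½√(2·4.5² + 2·7.8² - 5.3²) = ½√134.09 = 5.79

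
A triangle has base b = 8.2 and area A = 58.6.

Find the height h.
A = ½bh  →  h = 2A/b
h = 2·58.6/8.2 = 14.29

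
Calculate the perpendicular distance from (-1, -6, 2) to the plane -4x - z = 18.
d = |(-4)(-1) + 0(-6) + (-1)(2) - (18)| / √((-4)² + 0² + (-1)²) = 16/√17 = 3.881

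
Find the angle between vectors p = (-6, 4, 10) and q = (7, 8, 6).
p·q = 50, |p|² = 152, |q|² = 149
cos θ = 50/√22648 ≈ 0.3322
θ ≈ 70.6°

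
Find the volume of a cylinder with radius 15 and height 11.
Volume = pi * r² * h
Volume = pi * 15² * 11
Volume = pi * 225 * 11
Volume = pi * 2475
Volume = 7775.44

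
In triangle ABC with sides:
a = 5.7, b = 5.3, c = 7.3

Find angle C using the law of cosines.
cos(C) = (a² + b² - c²)/(2ab)
cos(C) = (5.7² + 5.3² - 7.3²)/(2·5.7·5.3) = 7.29/60.42 = 0.120655
C = arccos(0.120655) = 83.07°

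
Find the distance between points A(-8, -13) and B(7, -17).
Using the distance formula: d = sqrt((x₂-x₁)² + (y₂-y₁)²)
dx = 7 - (-8) = 15
dy = (-17) - (-13) = -4
d = sqrt(15² + (-4)²) = sqrt(225 + 16) = sqrt(241) = 15.52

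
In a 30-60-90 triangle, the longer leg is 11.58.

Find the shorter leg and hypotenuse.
In a 30-60-90 triangle, sides are in ratio 1 : √3 : 2.
Long leg = short leg·√3  →  short leg = 11.58/√3 = 6.686
Hypotenuse = 2·(short leg) = 2·11.58/√3 = 13.37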